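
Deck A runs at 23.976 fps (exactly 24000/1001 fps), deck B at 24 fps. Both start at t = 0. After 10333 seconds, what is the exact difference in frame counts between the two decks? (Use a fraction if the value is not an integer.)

A emits 24000/1001 × 10333 = 247992000/1001 frames; B emits 24 × 10333 = 247992.
Difference = 247992/1001 frames (≈ 247.7443); B is ahead of A.

247992/1001 frames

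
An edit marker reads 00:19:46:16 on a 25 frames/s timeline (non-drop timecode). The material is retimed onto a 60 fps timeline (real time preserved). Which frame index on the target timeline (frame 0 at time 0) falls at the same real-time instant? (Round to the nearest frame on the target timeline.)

frame 71198

Source frame index: (0×3600 + 19×60 + 46) × 25 + 16 = 29666.
Real time: 29666 / (25) = 29666/25 s.
Target frame: (29666/25) × (60) = 355992/5 ≈ 71198.400 → 71198.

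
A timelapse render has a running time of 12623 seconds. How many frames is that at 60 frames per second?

Frames = 12623 × 60 = 757380.

757380 frames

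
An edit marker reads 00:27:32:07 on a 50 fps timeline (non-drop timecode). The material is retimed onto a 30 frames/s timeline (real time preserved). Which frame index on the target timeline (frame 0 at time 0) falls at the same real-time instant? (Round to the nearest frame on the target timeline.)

frame 49564

Source frame index: (0×3600 + 27×60 + 32) × 50 + 7 = 82607.
Real time: 82607 / (50) = 82607/50 s.
Target frame: (82607/50) × (30) = 247821/5 ≈ 49564.200 → 49564.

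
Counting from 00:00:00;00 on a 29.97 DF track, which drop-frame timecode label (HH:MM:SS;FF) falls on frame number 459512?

04:15:32;12

Ten DF minutes hold 17982 frames, so frame 459512 lies in block 25 (frames 449550–467531) with 9962 frames into that block.
The block's first minute is 1800 frames and the rest 1798 each; 9962 frames reaches minute 5, so 25 × 18 + 5 × 2 = 460 labels have been skipped so far.
Adding those back, label number 459512 + 460 = 459972 at 30 labels/s is 15332 s + 12 f = 4 h 15 min 32 s frame 12, i.e. 04:15:32;12.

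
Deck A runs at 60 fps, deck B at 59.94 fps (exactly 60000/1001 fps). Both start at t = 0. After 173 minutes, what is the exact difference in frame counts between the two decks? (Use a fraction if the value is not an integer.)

622800/1001 frames

173 min = 10380 s.
A emits 60 × 10380 = 622800 frames; B emits 60000/1001 × 10380 = 622800000/1001.
Difference = 622800/1001 frames (≈ 622.1778); B is behind A.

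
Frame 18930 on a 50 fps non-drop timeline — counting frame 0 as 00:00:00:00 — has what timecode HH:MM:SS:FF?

00:06:18:30

18930 ÷ 50 = 378 full seconds, remainder 30 frames.
378 s = 0 h 6 min 18 s.
Timecode: 00:06:18:30.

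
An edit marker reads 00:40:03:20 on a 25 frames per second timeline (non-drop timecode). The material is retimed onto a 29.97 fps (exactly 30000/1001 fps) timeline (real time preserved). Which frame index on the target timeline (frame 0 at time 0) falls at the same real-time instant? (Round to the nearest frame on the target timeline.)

frame 72042

Source frame index: (0×3600 + 40×60 + 3) × 25 + 20 = 60095.
Real time: 60095 / (25) = 12019/5 s.
Target frame: (12019/5) × (30000/1001) = 10302000/143 ≈ 72041.958 → 72042.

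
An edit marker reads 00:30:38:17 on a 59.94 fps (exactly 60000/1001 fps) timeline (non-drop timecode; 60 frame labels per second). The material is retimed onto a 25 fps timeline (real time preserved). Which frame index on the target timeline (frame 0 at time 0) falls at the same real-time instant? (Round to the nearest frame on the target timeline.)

frame 46003

Source frame index: (0×3600 + 30×60 + 38) × 60 + 17 = 110297.
Real time: 110297 / (60000/1001) = 110407297/60000 s.
Target frame: (110407297/60000) × (25) = 110407297/2400 ≈ 46003.040 → 46003.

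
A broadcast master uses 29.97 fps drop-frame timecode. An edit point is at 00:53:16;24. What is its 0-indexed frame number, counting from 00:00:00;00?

Complete 10-minute blocks: 5, each 17982 frames → 89910.
Remaining 3 whole minutes in the current block: 1800 + 2 × 1798 = 5396 frames.
Within the current minute: 16 × 30 + 24 − 2 = 502 (labels ;00/;01 skipped at this minute). Total = 89910 + 5396 + 502 = 95808.

95808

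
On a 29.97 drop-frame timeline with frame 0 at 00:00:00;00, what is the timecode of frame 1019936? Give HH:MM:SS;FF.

09:27:11;28

Each 10-minute DF block holds 10 × 60 × 30 − 9 × 2 = 17982 frames. 1019936 ÷ 17982 → 56 full blocks, remainder 12944.
Within the partial block the first minute is 1800 frames and each further minute 1798, so 7 further minute boundaries passed. Total skipped labels = 18 × 56 + 2 × 7 = 1022.
Non-drop label index = 1019936 + 1022 = 1020958; at 30 labels/s that is 09:27:11:28, i.e. DF 09:27:11;28.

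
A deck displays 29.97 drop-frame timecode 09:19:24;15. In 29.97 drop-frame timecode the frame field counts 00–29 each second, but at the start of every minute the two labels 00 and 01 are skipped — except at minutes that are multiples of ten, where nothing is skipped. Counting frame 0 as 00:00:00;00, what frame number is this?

1005927

As if non-drop at 30 labels/s: (9 × 3600 + 19 × 60 + 24) × 30 + 15 = 1006935.
Minute boundaries passed: 559; those not divisible by 10: 559 − 55 = 504; dropped labels = 2 × 504 = 1008.
Actual frame index = 1006935 − 1008 = 1005927.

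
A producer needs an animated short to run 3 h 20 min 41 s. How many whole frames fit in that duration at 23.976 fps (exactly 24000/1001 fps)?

3 h 20 min 41 s = 12041 s.
Frames = 12041 × 24000/1001 = 288984000/1001 ≈ 288695.3047.
Complete frames: 288695.

288695 frames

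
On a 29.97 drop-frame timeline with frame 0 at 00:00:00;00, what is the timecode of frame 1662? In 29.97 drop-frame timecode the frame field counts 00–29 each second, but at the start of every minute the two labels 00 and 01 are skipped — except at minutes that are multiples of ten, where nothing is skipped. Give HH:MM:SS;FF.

Ten DF minutes hold 17982 frames, so frame 1662 lies in block 0 (frames 0–17981) with 1662 frames into that block.
The block's first minute is 1800 frames and the rest 1798 each; 1662 frames reaches minute 0, so 0 × 18 + 0 × 2 = 0 labels have been skipped so far.
Adding those back, label number 1662 + 0 = 1662 at 30 labels/s is 55 s + 12 f = 0 h 0 min 55 s frame 12, i.e. 00:00:55;12.

00:00:55;12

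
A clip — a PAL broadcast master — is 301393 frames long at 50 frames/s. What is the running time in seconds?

Running time = 301393 / (50) = 6027.86 s.

6027.86 seconds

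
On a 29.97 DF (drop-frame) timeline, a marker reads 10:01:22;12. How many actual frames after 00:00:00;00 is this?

1081390

As if non-drop at 30 labels/s: (10 × 3600 + 1 × 60 + 22) × 30 + 12 = 1082472.
Minute boundaries passed: 601; those not divisible by 10: 601 − 60 = 541; dropped labels = 2 × 541 = 1082.
Actual frame index = 1082472 − 1082 = 1081390.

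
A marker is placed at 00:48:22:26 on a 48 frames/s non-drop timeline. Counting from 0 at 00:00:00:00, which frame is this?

frame 139322

Total seconds to the label: (0 × 3600 + 48 × 60 + 22) = 2902.
Frame index = 2902 × 48 + 26 = 139322.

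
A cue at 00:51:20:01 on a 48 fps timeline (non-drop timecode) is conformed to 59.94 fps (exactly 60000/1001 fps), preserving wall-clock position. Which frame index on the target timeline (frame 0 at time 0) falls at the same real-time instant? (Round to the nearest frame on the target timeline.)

frame 184617

Source frame index: (0×3600 + 51×60 + 20) × 48 + 1 = 147841.
Real time: 147841 / (48) = 147841/48 s.
Target frame: (147841/48) × (60000/1001) = 184801250/1001 ≈ 184616.633 → 184617.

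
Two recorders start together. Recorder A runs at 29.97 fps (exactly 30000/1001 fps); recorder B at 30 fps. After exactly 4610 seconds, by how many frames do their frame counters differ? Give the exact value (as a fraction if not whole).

138300/1001 frames

A emits 30000/1001 × 4610 = 138300000/1001 frames; B emits 30 × 4610 = 138300.
Difference = 138300/1001 frames (≈ 138.1618); B is ahead of A.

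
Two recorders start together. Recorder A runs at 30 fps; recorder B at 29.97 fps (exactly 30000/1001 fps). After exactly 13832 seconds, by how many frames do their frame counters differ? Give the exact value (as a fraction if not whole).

A emits 30 × 13832 = 414960 frames; B emits 30000/1001 × 13832 = 4560000/11.
Difference = 4560/11 frames (≈ 414.5455); B is behind A.

4560/11 frames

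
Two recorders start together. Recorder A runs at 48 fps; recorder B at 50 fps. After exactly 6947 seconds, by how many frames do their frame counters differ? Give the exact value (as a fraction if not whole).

A emits 48 × 6947 = 333456 frames; B emits 50 × 6947 = 347350.
Difference = 13894 frames; B is ahead of A.

13894 frames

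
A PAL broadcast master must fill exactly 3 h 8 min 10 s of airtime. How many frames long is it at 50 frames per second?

3 h 8 min 10 s = 11290 s.
Frames = 11290 × 50 = 564500.

564500 frames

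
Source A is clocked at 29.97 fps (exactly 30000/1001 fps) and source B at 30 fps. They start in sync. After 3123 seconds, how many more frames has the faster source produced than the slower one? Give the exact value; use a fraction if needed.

A emits 30000/1001 × 3123 = 93690000/1001 frames; B emits 30 × 3123 = 93690.
Difference = 93690/1001 frames (≈ 93.5964); B is ahead of A.

93690/1001 frames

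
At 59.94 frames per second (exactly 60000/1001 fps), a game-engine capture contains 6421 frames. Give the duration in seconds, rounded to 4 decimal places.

Running time = 6421 × 1001/60000 = 6427421/60000 s ≈ 107.1237 s.

107.1237 seconds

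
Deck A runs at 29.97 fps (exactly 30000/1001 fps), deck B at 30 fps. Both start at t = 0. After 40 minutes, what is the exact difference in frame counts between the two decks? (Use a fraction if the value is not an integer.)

40 min = 2400 s.
A emits 30000/1001 × 2400 = 72000000/1001 frames; B emits 30 × 2400 = 72000.
Difference = 72000/1001 frames (≈ 71.9281); B is ahead of A.

72000/1001 frames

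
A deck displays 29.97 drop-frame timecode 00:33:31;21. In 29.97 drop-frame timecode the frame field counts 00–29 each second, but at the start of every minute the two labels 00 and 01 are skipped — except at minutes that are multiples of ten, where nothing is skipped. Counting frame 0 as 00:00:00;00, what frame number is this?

60291

Complete 10-minute blocks: 3, each 17982 frames → 53946.
Remaining 3 whole minutes in the current block: 1800 + 2 × 1798 = 5396 frames.
Within the current minute: 31 × 30 + 21 − 2 = 949 (labels ;00/;01 skipped at this minute). Total = 53946 + 5396 + 949 = 60291.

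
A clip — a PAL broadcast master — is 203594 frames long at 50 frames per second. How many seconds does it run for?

Running time = 203594 / (50) = 4071.88 s.

4071.88 seconds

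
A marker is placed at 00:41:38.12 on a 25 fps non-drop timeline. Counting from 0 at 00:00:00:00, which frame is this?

Total seconds to the label: (0 × 3600 + 41 × 60 + 38) = 2498.
Frame index = 2498 × 25 + 12 = 62462.

62462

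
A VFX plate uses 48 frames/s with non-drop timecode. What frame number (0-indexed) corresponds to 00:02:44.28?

Total seconds to the label: (0 × 3600 + 2 × 60 + 44) = 164.
Frame index = 164 × 48 + 28 = 7900.

frame 7900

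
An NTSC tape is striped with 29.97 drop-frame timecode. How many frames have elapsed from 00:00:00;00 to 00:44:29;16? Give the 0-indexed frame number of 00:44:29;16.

80006

As if non-drop at 30 labels/s: (0 × 3600 + 44 × 60 + 29) × 30 + 16 = 80086.
Minute boundaries passed: 44; those not divisible by 10: 44 − 4 = 40; dropped labels = 2 × 40 = 80.
Actual frame index = 80086 − 80 = 80006.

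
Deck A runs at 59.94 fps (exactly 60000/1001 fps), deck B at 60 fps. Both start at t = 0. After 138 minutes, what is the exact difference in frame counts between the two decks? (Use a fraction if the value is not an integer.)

496800/1001 frames

138 min = 8280 s.
A emits 60000/1001 × 8280 = 496800000/1001 frames; B emits 60 × 8280 = 496800.
Difference = 496800/1001 frames (≈ 496.3037); B is ahead of A.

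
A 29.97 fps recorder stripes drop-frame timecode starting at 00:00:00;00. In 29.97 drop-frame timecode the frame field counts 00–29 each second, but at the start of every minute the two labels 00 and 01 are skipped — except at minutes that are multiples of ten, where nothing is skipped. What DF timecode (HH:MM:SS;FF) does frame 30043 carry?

00:16:42;13

Ten DF minutes hold 17982 frames, so frame 30043 lies in block 1 (frames 17982–35963) with 12061 frames into that block.
The block's first minute is 1800 frames and the rest 1798 each; 12061 frames reaches minute 6, so 1 × 18 + 6 × 2 = 30 labels have been skipped so far.
Adding those back, label number 30043 + 30 = 30073 at 30 labels/s is 1002 s + 13 f = 0 h 16 min 42 s frame 13, i.e. 00:16:42;13.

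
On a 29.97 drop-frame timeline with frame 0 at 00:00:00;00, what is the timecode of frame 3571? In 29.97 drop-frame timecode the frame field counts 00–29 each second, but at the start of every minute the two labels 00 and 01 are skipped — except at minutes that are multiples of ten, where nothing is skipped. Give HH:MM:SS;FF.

00:01:59;03

Each 10-minute DF block holds 10 × 60 × 30 − 9 × 2 = 17982 frames. 3571 ÷ 17982 → 0 full blocks, remainder 3571.
Within the partial block the first minute is 1800 frames and each further minute 1798, so 1 further minute boundary passed. Total skipped labels = 18 × 0 + 2 × 1 = 2.
Non-drop label index = 3571 + 2 = 3573; at 30 labels/s that is 00:01:59:03, i.e. DF 00:01:59;03.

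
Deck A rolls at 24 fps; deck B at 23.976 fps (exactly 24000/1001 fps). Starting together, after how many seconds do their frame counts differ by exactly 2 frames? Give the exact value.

1001/12 seconds

The gap grows by |24000/1001 − 24| = 24/1001 frames per second.
Time for a 2-frame gap: 2 ÷ (24/1001) = 1001/12 s.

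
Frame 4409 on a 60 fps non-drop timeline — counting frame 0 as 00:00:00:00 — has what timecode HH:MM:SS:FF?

00:01:13:29

4409 ÷ 60 = 73 full seconds, remainder 29 frames.
73 s = 0 h 1 min 13 s.
Timecode: 00:01:13:29.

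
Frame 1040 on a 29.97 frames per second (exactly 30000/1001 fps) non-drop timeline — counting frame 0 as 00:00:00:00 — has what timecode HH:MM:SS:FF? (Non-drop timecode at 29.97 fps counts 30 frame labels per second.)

00:00:34:20

1040 ÷ 30 = 34 full seconds, remainder 20 frames.
34 s = 0 h 0 min 34 s.
Timecode: 00:00:34:20.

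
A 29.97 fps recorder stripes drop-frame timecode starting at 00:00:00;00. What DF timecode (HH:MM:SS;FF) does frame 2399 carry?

Ten DF minutes hold 17982 frames, so frame 2399 lies in block 0 (frames 0–17981) with 2399 frames into that block.
The block's first minute is 1800 frames and the rest 1798 each; 2399 frames reaches minute 1, so 0 × 18 + 1 × 2 = 2 labels have been skipped so far.
Adding those back, label number 2399 + 2 = 2401 at 30 labels/s is 80 s + 1 f = 0 h 1 min 20 s frame 1, i.e. 00:01:20;01.

00:01:20;01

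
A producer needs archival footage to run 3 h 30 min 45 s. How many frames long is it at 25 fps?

3 h 30 min 45 s = 12645 s.
Frames = 12645 × 25 = 316125.

316125 frames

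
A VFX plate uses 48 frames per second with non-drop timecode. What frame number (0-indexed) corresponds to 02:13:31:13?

Total seconds to the label: (2 × 3600 + 13 × 60 + 31) = 8011.
Frame index = 8011 × 48 + 13 = 384541.

frame 384541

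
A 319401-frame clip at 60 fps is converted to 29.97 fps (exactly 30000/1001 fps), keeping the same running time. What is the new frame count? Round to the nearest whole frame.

Frames at target rate = 319401 × (30000/1001) / (60) = 159700500/1001 ≈ 159540.959.
Nearest whole frame: 159541.

159541 frames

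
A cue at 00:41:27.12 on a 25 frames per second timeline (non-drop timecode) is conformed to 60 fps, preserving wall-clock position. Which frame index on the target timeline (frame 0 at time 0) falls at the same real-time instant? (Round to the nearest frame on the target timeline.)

frame 149249

Source frame index: (0×3600 + 41×60 + 27) × 25 + 12 = 62187.
Real time: 62187 / (25) = 62187/25 s.
Target frame: (62187/25) × (60) = 746244/5 ≈ 149248.800 → 149249.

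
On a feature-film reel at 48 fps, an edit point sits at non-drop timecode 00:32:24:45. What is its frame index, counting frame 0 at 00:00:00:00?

frame 93357

Total seconds to the label: (0 × 3600 + 32 × 60 + 24) = 1944.
Frame index = 1944 × 48 + 45 = 93357.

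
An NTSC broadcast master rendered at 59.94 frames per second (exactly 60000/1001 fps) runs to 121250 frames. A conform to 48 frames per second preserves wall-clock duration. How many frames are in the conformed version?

Target frames = source frames × (target rate / source rate) = 121250 × (48)/(60000/1001) = 121250 × 1001/1250 = 97097.

97097 frames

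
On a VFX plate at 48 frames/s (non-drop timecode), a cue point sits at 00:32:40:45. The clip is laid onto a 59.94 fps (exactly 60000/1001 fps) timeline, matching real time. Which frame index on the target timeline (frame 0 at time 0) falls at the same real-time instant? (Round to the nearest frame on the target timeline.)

frame 117539

Source frame index: (0×3600 + 32×60 + 40) × 48 + 45 = 94125.
Real time: 94125 / (48) = 31375/16 s.
Target frame: (31375/16) × (60000/1001) = 117656250/1001 ≈ 117538.711 → 117539.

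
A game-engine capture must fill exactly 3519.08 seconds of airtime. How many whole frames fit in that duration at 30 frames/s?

Frames = 3519.08 × 30 = 527862/5 ≈ 105572.4000.
Complete frames: 105572.

105572 frames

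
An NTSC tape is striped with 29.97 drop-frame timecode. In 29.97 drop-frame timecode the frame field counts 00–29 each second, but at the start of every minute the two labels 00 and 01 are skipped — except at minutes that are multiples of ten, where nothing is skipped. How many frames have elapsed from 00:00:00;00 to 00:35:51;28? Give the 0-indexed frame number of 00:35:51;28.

As if non-drop at 30 labels/s: (0 × 3600 + 35 × 60 + 51) × 30 + 28 = 64558.
Minute boundaries passed: 35; those not divisible by 10: 35 − 3 = 32; dropped labels = 2 × 32 = 64.
Actual frame index = 64558 − 64 = 64494.

64494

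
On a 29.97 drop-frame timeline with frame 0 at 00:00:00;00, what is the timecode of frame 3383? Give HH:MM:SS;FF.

Ten DF minutes hold 17982 frames, so frame 3383 lies in block 0 (frames 0–17981) with 3383 frames into that block.
The block's first minute is 1800 frames and the rest 1798 each; 3383 frames reaches minute 1, so 0 × 18 + 1 × 2 = 2 labels have been skipped so far.
Adding those back, label number 3383 + 2 = 3385 at 30 labels/s is 112 s + 25 f = 0 h 1 min 52 s frame 25, i.e. 00:01:52;25.

00:01:52;25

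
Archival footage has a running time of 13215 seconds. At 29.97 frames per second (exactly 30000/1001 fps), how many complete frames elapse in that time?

396053 frames

Frames = 13215 × 30000/1001 = 396450000/1001 ≈ 396053.9461.
Complete frames: 396053.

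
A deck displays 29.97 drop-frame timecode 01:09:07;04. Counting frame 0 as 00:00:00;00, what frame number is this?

124288

As if non-drop at 30 labels/s: (1 × 3600 + 9 × 60 + 7) × 30 + 4 = 124414.
Minute boundaries passed: 69; those not divisible by 10: 69 − 6 = 63; dropped labels = 2 × 63 = 126.
Actual frame index = 124414 − 126 = 124288.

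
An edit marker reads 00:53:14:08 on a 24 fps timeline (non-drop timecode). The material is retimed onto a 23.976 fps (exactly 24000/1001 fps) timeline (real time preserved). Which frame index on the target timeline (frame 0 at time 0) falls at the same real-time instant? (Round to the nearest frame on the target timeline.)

Source frame index: (0×3600 + 53×60 + 14) × 24 + 8 = 76664.
Real time: 76664 / (24) = 9583/3 s.
Target frame: (9583/3) × (24000/1001) = 10952000/143 ≈ 76587.413 → 76587.

frame 76587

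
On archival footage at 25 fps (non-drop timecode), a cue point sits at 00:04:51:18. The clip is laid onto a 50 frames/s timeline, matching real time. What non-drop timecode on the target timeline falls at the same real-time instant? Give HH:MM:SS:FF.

00:04:51:36

Source frame index: (0×3600 + 4×60 + 51) × 25 + 18 = 7293.
Real time: 7293 / (25) = 7293/25 s.
Target frame: (7293/25) × (50) = 14586.
At 50 labels/s: frame 14586 → 00:04:51:36.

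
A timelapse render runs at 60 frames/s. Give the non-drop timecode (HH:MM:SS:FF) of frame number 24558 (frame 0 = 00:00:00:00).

24558 ÷ 60 = 409 full seconds, remainder 18 frames.
409 s = 0 h 6 min 49 s.
Timecode: 00:06:49:18.

00:06:49:18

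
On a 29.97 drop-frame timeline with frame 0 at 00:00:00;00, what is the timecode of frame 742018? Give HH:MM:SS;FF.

06:52:38;20

Each 10-minute DF block holds 10 × 60 × 30 − 9 × 2 = 17982 frames. 742018 ÷ 17982 → 41 full blocks, remainder 4756.
Within the partial block the first minute is 1800 frames and each further minute 1798, so 2 further minute boundaries passed. Total skipped labels = 18 × 41 + 2 × 2 = 742.
Non-drop label index = 742018 + 742 = 742760; at 30 labels/s that is 06:52:38:20, i.e. DF 06:52:38;20.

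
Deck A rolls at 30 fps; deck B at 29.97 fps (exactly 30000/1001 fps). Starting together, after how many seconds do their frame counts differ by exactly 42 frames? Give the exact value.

The gap grows by |30000/1001 − 30| = 30/1001 frames per second.
Time for a 42-frame gap: 42 ÷ (30/1001) = 1401.4 s.

1401.4 seconds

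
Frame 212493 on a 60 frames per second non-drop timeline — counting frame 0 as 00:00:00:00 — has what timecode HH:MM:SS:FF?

212493 ÷ 60 = 3541 full seconds, remainder 33 frames.
3541 s = 0 h 59 min 1 s.
Timecode: 00:59:01:33.

00:59:01:33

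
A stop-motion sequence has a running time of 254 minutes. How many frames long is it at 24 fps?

254 min = 15240 s.
Frames = 15240 × 24 = 365760.

365760 frames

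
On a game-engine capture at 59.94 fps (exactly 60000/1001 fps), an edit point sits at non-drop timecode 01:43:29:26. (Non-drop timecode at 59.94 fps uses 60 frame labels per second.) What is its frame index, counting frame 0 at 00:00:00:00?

372566

Total seconds to the label: (1 × 3600 + 43 × 60 + 29) = 6209.
Frame index = 6209 × 60 + 26 = 372566.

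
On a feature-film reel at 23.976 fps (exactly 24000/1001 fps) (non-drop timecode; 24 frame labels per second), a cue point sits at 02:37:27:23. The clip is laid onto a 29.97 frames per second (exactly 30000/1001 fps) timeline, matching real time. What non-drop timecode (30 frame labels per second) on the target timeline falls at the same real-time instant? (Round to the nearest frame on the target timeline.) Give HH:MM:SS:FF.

Source frame index: (2×3600 + 37×60 + 27) × 24 + 23 = 226751.
Real time: 226751 / (24000/1001) = 226977751/24000 s.
Target frame: (226977751/24000) × (30000/1001) = 1133755/4 ≈ 283438.750 → 283439.
At 30 labels/s: frame 283439 → 02:37:27:29.

02:37:27:29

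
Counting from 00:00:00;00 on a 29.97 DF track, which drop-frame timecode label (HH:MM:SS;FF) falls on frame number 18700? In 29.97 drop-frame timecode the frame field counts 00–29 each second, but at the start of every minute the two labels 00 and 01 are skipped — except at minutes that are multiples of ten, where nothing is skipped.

Each 10-minute DF block holds 10 × 60 × 30 − 9 × 2 = 17982 frames. 18700 ÷ 17982 → 1 full block, remainder 718.
Within the partial block the first minute is 1800 frames and each further minute 1798, so 0 further minute boundaries passed. Total skipped labels = 18 × 1 + 2 × 0 = 18.
Non-drop label index = 18700 + 18 = 18718; at 30 labels/s that is 00:10:23:28, i.e. DF 00:10:23;28.

00:10:23;28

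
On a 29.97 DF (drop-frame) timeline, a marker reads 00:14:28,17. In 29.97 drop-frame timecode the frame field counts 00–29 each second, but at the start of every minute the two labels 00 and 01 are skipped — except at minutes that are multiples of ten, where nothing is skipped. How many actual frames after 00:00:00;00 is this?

As if non-drop at 30 labels/s: (0 × 3600 + 14 × 60 + 28) × 30 + 17 = 26057.
Minute boundaries passed: 14; those not divisible by 10: 14 − 1 = 13; dropped labels = 2 × 13 = 26.
Actual frame index = 26057 − 26 = 26031.

26031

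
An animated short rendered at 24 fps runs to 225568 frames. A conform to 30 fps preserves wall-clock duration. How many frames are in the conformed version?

281960 frames

Target frames = source frames × (target rate / source rate) = 225568 × (30)/(24) = 225568 × 5/4 = 281960.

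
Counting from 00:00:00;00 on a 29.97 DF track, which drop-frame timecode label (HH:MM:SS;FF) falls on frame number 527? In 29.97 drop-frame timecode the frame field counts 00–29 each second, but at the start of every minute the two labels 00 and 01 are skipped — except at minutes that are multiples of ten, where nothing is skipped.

00:00:17;17

Ten DF minutes hold 17982 frames, so frame 527 lies in block 0 (frames 0–17981) with 527 frames into that block.
The block's first minute is 1800 frames and the rest 1798 each; 527 frames reaches minute 0, so 0 × 18 + 0 × 2 = 0 labels have been skipped so far.
Adding those back, label number 527 + 0 = 527 at 30 labels/s is 17 s + 17 f = 0 h 0 min 17 s frame 17, i.e. 00:00:17;17.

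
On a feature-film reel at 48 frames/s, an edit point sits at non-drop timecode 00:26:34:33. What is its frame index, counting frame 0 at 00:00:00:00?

Total seconds to the label: (0 × 3600 + 26 × 60 + 34) = 1594.
Frame index = 1594 × 48 + 33 = 76545.

frame 76545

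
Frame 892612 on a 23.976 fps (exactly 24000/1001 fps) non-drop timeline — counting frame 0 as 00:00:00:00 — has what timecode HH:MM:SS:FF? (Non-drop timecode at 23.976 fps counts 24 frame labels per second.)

892612 ÷ 24 = 37192 full seconds, remainder 4 frames.
37192 s = 10 h 19 min 52 s.
Timecode: 10:19:52:04.

10:19:52:04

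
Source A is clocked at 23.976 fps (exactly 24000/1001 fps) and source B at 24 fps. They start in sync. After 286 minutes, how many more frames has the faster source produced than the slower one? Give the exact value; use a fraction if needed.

286 min = 17160 s.
A emits 24000/1001 × 17160 = 2880000/7 frames; B emits 24 × 17160 = 411840.
Difference = 2880/7 frames (≈ 411.4286); B is ahead of A.

2880/7 frames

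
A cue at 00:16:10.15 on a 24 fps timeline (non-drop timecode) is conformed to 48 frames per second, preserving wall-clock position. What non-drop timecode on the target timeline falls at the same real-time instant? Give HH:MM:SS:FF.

Source frame index: (0×3600 + 16×60 + 10) × 24 + 15 = 23295.
Real time: 23295 / (24) = 7765/8 s.
Target frame: (7765/8) × (48) = 46590.
At 48 labels/s: frame 46590 → 00:16:10:30.

00:16:10:30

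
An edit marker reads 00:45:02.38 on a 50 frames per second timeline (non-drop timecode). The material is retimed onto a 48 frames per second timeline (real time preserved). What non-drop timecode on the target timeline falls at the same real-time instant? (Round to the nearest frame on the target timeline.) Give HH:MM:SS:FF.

Source frame index: (0×3600 + 45×60 + 2) × 50 + 38 = 135138.
Real time: 135138 / (50) = 67569/25 s.
Target frame: (67569/25) × (48) = 3243312/25 ≈ 129732.480 → 129732.
At 48 labels/s: frame 129732 → 00:45:02:36.

00:45:02:36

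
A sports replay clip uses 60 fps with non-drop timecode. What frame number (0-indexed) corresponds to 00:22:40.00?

Total seconds to the label: (0 × 3600 + 22 × 60 + 40) = 1360.
Frame index = 1360 × 60 + 0 = 81600.

81600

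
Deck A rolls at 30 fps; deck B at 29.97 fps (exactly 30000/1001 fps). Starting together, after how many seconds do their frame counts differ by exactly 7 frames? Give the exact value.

7007/30 seconds

The gap grows by |30000/1001 − 30| = 30/1001 frames per second.
Time for a 7-frame gap: 7 ÷ (30/1001) = 7007/30 s.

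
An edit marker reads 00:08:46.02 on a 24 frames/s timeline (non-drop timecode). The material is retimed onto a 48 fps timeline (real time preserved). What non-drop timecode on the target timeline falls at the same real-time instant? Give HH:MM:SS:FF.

00:08:46:04

Source frame index: (0×3600 + 8×60 + 46) × 24 + 2 = 12626.
Real time: 12626 / (24) = 6313/12 s.
Target frame: (6313/12) × (48) = 25252.
At 48 labels/s: frame 25252 → 00:08:46:04.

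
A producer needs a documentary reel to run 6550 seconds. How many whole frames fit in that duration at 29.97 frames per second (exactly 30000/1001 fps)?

196303 frames

Frames = 6550 × 30000/1001 = 196500000/1001 ≈ 196303.6963.
Complete frames: 196303.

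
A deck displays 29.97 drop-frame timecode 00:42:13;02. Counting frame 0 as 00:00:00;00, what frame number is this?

As if non-drop at 30 labels/s: (0 × 3600 + 42 × 60 + 13) × 30 + 2 = 75992.
Minute boundaries passed: 42; those not divisible by 10: 42 − 4 = 38; dropped labels = 2 × 38 = 76.
Actual frame index = 75992 − 76 = 75916.

75916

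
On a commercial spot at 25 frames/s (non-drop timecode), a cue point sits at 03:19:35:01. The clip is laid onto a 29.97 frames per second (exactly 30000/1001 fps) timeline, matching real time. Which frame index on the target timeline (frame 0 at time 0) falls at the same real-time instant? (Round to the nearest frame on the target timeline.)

frame 358892

Source frame index: (3×3600 + 19×60 + 35) × 25 + 1 = 299376.
Real time: 299376 / (25) = 299376/25 s.
Target frame: (299376/25) × (30000/1001) = 4665600/13 ≈ 358892.308 → 358892.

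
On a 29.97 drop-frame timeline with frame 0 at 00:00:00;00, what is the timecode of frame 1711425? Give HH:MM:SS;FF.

15:51:44;17

Each 10-minute DF block holds 10 × 60 × 30 − 9 × 2 = 17982 frames. 1711425 ÷ 17982 → 95 full blocks, remainder 3135.
Within the partial block the first minute is 1800 frames and each further minute 1798, so 1 further minute boundary passed. Total skipped labels = 18 × 95 + 2 × 1 = 1712.
Non-drop label index = 1711425 + 1712 = 1713137; at 30 labels/s that is 15:51:44:17, i.e. DF 15:51:44;17.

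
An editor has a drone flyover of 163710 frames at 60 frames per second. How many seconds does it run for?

2728.5 seconds

Running time = 163710 / (60) = 2728.5 s.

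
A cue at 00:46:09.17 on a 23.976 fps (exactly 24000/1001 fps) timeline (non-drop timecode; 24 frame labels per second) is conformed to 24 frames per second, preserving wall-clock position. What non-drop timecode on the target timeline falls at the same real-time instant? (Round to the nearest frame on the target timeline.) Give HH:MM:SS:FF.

00:46:12:11

Source frame index: (0×3600 + 46×60 + 9) × 24 + 17 = 66473.
Real time: 66473 / (24000/1001) = 66539473/24000 s.
Target frame: (66539473/24000) × (24) = 66539473/1000 ≈ 66539.473 → 66539.
At 24 labels/s: frame 66539 → 00:46:12:11.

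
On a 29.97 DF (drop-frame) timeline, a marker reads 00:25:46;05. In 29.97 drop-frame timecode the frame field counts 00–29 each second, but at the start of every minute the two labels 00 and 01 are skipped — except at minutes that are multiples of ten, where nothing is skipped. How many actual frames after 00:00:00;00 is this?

Complete 10-minute blocks: 2, each 17982 frames → 35964.
Remaining 5 whole minutes in the current block: 1800 + 4 × 1798 = 8992 frames.
Within the current minute: 46 × 30 + 5 − 2 = 1383 (labels ;00/;01 skipped at this minute). Total = 35964 + 8992 + 1383 = 46339.

46339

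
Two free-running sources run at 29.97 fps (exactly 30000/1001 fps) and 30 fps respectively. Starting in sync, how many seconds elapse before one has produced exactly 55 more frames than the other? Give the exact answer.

11011/6 seconds

The gap grows by |30 − 30000/1001| = 30/1001 frames per second.
Time for a 55-frame gap: 55 ÷ (30/1001) = 11011/6 s.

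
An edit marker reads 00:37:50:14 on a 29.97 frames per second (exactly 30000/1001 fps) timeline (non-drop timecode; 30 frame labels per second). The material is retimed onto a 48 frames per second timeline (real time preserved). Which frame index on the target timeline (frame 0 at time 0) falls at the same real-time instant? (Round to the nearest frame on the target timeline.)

Source frame index: (0×3600 + 37×60 + 50) × 30 + 14 = 68114.
Real time: 68114 / (30000/1001) = 34091057/15000 s.
Target frame: (34091057/15000) × (48) = 68182114/625 ≈ 109091.382 → 109091.

frame 109091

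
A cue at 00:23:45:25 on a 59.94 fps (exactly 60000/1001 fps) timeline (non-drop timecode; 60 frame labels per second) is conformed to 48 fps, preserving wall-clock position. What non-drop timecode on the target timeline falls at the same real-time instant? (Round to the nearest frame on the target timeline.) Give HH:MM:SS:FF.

Source frame index: (0×3600 + 23×60 + 45) × 60 + 25 = 85525.
Real time: 85525 / (60000/1001) = 3424421/2400 s.
Target frame: (3424421/2400) × (48) = 3424421/50 ≈ 68488.420 → 68488.
At 48 labels/s: frame 68488 → 00:23:46:40.

00:23:46:40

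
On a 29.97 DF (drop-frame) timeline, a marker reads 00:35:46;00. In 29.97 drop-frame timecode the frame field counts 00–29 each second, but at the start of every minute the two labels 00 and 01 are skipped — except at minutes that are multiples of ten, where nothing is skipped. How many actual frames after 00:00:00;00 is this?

64316

Complete 10-minute blocks: 3, each 17982 frames → 53946.
Remaining 5 whole minutes in the current block: 1800 + 4 × 1798 = 8992 frames.
Within the current minute: 46 × 30 + 0 − 2 = 1378 (labels ;00/;01 skipped at this minute). Total = 53946 + 8992 + 1378 = 64316.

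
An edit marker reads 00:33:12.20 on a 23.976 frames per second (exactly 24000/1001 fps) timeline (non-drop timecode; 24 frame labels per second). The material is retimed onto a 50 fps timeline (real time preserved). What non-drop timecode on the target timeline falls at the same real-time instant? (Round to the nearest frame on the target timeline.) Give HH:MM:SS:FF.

Source frame index: (0×3600 + 33×60 + 12) × 24 + 20 = 47828.
Real time: 47828 / (24000/1001) = 11968957/6000 s.
Target frame: (11968957/6000) × (50) = 11968957/120 ≈ 99741.308 → 99741.
At 50 labels/s: frame 99741 → 00:33:14:41.

00:33:14:41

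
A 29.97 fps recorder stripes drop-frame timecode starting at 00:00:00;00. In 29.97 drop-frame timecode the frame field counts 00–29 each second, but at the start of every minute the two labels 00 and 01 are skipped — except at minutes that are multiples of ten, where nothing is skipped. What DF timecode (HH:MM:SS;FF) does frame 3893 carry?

Each 10-minute DF block holds 10 × 60 × 30 − 9 × 2 = 17982 frames. 3893 ÷ 17982 → 0 full blocks, remainder 3893.
Within the partial block the first minute is 1800 frames and each further minute 1798, so 2 further minute boundaries passed. Total skipped labels = 18 × 0 + 2 × 2 = 4.
Non-drop label index = 3893 + 4 = 3897; at 30 labels/s that is 00:02:09:27, i.e. DF 00:02:09;27.

00:02:09;27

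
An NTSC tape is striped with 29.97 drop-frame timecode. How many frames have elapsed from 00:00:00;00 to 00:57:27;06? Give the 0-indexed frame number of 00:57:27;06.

103312

As if non-drop at 30 labels/s: (0 × 3600 + 57 × 60 + 27) × 30 + 6 = 103416.
Minute boundaries passed: 57; those not divisible by 10: 57 − 5 = 52; dropped labels = 2 × 52 = 104.
Actual frame index = 103416 − 104 = 103312.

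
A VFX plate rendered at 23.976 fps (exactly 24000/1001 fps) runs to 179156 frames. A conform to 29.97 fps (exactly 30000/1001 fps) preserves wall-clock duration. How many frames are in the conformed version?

223945 frames

Target frames = source frames × (target rate / source rate) = 179156 × (30000/1001)/(24000/1001) = 179156 × 5/4 = 223945.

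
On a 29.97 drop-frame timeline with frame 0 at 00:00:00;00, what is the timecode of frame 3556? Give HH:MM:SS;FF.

00:01:58;18

Each 10-minute DF block holds 10 × 60 × 30 − 9 × 2 = 17982 frames. 3556 ÷ 17982 → 0 full blocks, remainder 3556.
Within the partial block the first minute is 1800 frames and each further minute 1798, so 1 further minute boundary passed. Total skipped labels = 18 × 0 + 2 × 1 = 2.
Non-drop label index = 3556 + 2 = 3558; at 30 labels/s that is 00:01:58:18, i.e. DF 00:01:58;18.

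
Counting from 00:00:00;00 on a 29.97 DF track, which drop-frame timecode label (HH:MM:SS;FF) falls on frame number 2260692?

Each 10-minute DF block holds 10 × 60 × 30 − 9 × 2 = 17982 frames. 2260692 ÷ 17982 → 125 full blocks, remainder 12942.
Within the partial block the first minute is 1800 frames and each further minute 1798, so 7 further minute boundaries passed. Total skipped labels = 18 × 125 + 2 × 7 = 2264.
Non-drop label index = 2260692 + 2264 = 2262956; at 30 labels/s that is 20:57:11:26, i.e. DF 20:57:11;26.

20:57:11;26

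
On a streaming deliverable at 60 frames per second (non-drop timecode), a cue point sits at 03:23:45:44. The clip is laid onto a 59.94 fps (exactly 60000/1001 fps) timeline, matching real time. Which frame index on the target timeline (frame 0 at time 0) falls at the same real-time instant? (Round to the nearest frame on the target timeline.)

Source frame index: (3×3600 + 23×60 + 45) × 60 + 44 = 733544.
Real time: 733544 / (60) = 183386/15 s.
Target frame: (183386/15) × (60000/1001) = 104792000/143 ≈ 732811.189 → 732811.

frame 732811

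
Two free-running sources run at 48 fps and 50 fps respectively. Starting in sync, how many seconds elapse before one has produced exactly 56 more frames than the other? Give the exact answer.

28 seconds

The gap grows by |50 − 48| = 2 frames per second.
Time for a 56-frame gap: 56 ÷ (2) = 28 s.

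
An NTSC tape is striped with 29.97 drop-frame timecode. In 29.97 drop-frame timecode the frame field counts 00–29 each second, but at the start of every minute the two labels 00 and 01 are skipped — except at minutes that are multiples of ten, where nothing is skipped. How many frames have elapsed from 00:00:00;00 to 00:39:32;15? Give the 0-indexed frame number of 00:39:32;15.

71103

Complete 10-minute blocks: 3, each 17982 frames → 53946.
Remaining 9 whole minutes in the current block: 1800 + 8 × 1798 = 16184 frames.
Within the current minute: 32 × 30 + 15 − 2 = 973 (labels ;00/;01 skipped at this minute). Total = 53946 + 16184 + 973 = 71103.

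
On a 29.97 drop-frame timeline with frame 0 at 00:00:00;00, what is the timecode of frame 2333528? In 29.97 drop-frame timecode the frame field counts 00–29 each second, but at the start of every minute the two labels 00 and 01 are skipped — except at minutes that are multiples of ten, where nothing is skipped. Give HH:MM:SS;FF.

21:37:42;04

Each 10-minute DF block holds 10 × 60 × 30 − 9 × 2 = 17982 frames. 2333528 ÷ 17982 → 129 full blocks, remainder 13850.
Within the partial block the first minute is 1800 frames and each further minute 1798, so 7 further minute boundaries passed. Total skipped labels = 18 × 129 + 2 × 7 = 2336.
Non-drop label index = 2333528 + 2336 = 2335864; at 30 labels/s that is 21:37:42:04, i.e. DF 21:37:42;04.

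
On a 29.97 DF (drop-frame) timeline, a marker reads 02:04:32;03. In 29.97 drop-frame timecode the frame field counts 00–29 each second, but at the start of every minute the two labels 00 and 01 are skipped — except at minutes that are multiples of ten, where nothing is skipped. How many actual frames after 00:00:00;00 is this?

Complete 10-minute blocks: 12, each 17982 frames → 215784.
Remaining 4 whole minutes in the current block: 1800 + 3 × 1798 = 7194 frames.
Within the current minute: 32 × 30 + 3 − 2 = 961 (labels ;00/;01 skipped at this minute). Total = 215784 + 7194 + 961 = 223939.

223939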